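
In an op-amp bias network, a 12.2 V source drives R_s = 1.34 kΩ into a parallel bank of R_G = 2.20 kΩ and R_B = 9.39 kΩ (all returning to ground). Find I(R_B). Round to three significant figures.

Equivalent of the parallel group: R_p = 1.782 kΩ.
V_A by voltage divider: V_A = 12.2 × 1.782/(1.34 + 1.782) = 6.964 V.
Branch current I = V_A/R_B = 6.964/9.39 = 0.7417 mA.

I ≈ 0.742 mA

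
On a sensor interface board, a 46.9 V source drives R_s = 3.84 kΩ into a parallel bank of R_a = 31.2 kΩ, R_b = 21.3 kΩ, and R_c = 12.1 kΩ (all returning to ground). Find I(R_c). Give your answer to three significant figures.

I ≈ 2.39 mA

Parallel bank: R_p = 1/(1/31.2 + 1/21.3 + 1/12.1) = 6.186 kΩ.
Node voltage V_A = V_s · R_p/(R_s + R_p) = 46.9 × 0.6170 = 28.94 V.
Branch current I = V_A/R_c = 28.94/12.1 = 2.392 mA.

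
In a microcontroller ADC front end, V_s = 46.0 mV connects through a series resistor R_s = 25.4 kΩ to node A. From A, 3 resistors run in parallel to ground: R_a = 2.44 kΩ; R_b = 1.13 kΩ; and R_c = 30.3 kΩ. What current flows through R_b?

Parallel bank: R_p = 1/(1/2.44 + 1/1.13 + 1/30.3) = 0.7531 kΩ.
Node voltage V_A = V_s · R_p/(R_s + R_p) = 46.0 × 0.02880 = 1.325 mV.
Branch current I = V_A/R_b = 1.325/1.13 = 1.172 µA.

I ≈ 1.17 µA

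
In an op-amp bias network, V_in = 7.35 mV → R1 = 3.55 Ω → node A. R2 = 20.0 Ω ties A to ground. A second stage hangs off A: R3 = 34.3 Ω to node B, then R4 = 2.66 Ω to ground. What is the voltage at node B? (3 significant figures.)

The second stage (R3 + R4 = 36.96 Ω) loads node A in parallel with R2.
Effective lower resistance at A: R2 ‖ 36.96 = 12.98 Ω.
First divider: V_A = V_in · 12.98/(3.55 + 12.98) = 5.771 mV.
Then the unloaded second divider: V_B = V_A × R4/(R3+R4) = 5.771 × 0.07197 = 0.4154 mV.

V_B ≈ 0.415 mV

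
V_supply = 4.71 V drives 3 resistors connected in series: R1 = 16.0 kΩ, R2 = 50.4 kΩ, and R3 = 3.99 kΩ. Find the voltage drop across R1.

V ≈ 1.07 V

Series total: ΣR = 16.0 + 50.4 + 3.99 = 70.39 kΩ.
By the voltage-divider rule, V = 4.71 × 16.00/70.39 = 1.071 V.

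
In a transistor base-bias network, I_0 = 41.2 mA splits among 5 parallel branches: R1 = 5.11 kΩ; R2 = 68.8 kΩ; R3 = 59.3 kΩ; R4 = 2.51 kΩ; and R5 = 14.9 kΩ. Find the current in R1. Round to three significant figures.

Conductances: ΣG = 1/5.11 + 1/68.8 + 1/59.3 + 1/2.51 + 1/14.9 = 0.6926 (1/kΩ).
R1 takes the fraction G_k/ΣG = 0.1957/0.6926 = 0.2825, so I = 41.2 × 0.2825 = 11.64 mA.

I ≈ 11.6 mA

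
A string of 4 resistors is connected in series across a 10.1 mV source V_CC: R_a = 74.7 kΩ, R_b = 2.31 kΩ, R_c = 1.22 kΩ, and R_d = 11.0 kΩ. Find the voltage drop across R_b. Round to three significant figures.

Series total: ΣR = 74.7 + 2.31 + 1.22 + 11.0 = 89.23 kΩ.
Voltage divider: V = V_CC · (2.310 / 89.23) = 10.1 × 0.02589 = 0.2615 mV.

V ≈ 0.261 mV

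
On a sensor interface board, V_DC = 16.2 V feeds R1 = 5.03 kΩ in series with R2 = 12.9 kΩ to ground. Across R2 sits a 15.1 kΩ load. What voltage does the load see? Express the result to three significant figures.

V_out ≈ 9.40 V

First combine the lower leg with the load: R2 ‖ R_L = 6.957 kΩ.
Now apply the divider: V_out = 16.2 × 0.5804 = 9.402 V.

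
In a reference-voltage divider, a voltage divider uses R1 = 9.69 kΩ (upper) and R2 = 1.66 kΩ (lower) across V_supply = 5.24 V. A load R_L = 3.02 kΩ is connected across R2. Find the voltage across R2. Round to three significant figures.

V_out ≈ 0.522 V

The load sits in parallel with R2, giving an effective lower resistance R2' = R2·R_L/(R2+R_L) = 1.071 kΩ.
Then V_out = V_supply · R2'/(R1 + R2') = 5.24 × 1.071/10.76 = 0.5216 V.
(Unloaded it would be 0.766 V; the load pulls it down.)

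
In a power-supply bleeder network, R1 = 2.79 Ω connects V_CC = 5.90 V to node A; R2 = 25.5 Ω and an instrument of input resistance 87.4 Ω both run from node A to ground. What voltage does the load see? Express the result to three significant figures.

V_out ≈ 5.17 V

First combine the lower leg with the load: R2 ‖ R_L = 19.74 Ω.
Then V_out = V_CC · R2'/(R1 + R2') = 5.90 × 19.74/22.53 = 5.169 V.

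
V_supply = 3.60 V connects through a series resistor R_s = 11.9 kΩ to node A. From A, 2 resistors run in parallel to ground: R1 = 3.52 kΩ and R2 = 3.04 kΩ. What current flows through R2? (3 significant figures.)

I ≈ 0.143 mA

Equivalent of the parallel group: R_p = 1.631 kΩ.
V_A = 3.60 × 1.631/13.53 = 0.4340 V.
I(R2) = V_A / R2 = 0.4340/3.04 = 0.1428 mA.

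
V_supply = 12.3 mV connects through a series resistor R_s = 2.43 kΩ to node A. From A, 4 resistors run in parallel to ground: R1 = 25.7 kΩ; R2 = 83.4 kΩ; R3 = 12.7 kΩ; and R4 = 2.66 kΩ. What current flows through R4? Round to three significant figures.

I ≈ 2.07 µA

Combine the parallel branches: R_p = (1/25.7 + 1/83.4 + 1/12.7 + 1/2.66)⁻¹ = 1.978 kΩ.
V_A by voltage divider: V_A = 12.3 × 1.978/(2.43 + 1.978) = 5.519 mV.
Branch current I = V_A/R4 = 5.519/2.66 = 2.075 µA.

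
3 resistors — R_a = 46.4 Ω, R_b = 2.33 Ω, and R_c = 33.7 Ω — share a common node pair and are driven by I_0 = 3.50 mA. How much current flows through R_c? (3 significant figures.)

Conductances: ΣG = 1/46.4 + 1/2.33 + 1/33.7 = 0.4804 (1/Ω).
Current divider: I(R_c) = I_0 · G_k/ΣG = 3.50 × (0.02967/0.4804) = 3.50 × 0.06177 = 0.2162 mA.

I ≈ 0.216 mA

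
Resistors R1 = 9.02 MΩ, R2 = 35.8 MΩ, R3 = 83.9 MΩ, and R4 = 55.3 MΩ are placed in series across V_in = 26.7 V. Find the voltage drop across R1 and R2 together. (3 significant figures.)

ΣR = 9.02 + 35.8 + 83.9 + 55.3 = 184.0 MΩ.
R_{R1..R2} = 9.02 + 35.8 = 44.82 MΩ.
By the voltage-divider rule, V = 26.7 × 44.82/184.0 = 6.503 V.

V ≈ 6.50 V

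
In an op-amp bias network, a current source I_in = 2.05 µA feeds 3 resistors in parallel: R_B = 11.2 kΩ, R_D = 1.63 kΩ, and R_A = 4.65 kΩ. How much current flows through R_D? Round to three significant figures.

Conductances: ΣG = 1/11.2 + 1/1.63 + 1/4.65 = 0.9178 (1/kΩ).
By the current-divider rule, I = I_in · G_k/ΣG = 2.05 × 0.6684 = 1.370 µA.

I ≈ 1.37 µA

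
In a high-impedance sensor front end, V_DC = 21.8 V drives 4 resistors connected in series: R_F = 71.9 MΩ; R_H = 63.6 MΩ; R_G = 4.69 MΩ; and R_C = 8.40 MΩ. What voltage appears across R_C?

ΣR = 71.9 + 63.6 + 4.69 + 8.40 = 148.6 MΩ.
Voltage divider: V = V_DC · (8.400 / 148.6) = 21.8 × 0.05653 = 1.232 V.

V ≈ 1.23 V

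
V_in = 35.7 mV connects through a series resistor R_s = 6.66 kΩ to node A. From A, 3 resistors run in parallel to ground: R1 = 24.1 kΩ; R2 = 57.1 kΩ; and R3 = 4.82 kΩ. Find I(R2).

Combine the parallel branches: R_p = (1/24.1 + 1/57.1 + 1/4.82)⁻¹ = 3.753 kΩ.
V_A = 35.7 × 3.753/10.41 = 12.87 mV.
Branch current I = V_A/R2 = 12.87/57.1 = 0.2253 µA.

I ≈ 0.225 µA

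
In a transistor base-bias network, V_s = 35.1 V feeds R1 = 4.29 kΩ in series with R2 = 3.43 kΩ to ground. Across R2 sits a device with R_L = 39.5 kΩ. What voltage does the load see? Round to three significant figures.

The load sits in parallel with R2, giving an effective lower resistance R2' = R2·R_L/(R2+R_L) = 3.156 kΩ.
Then V_out = V_s · R2'/(R1 + R2') = 35.1 × 3.156/7.446 = 14.88 V.

V_out ≈ 14.9 V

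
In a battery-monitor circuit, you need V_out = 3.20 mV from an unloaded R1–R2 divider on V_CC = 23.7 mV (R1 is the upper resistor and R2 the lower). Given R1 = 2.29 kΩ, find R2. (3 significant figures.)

R2 ≈ 0.357 kΩ

Required fraction k = V_out/V_CC = 0.1350.
So R2 = R1 · V_out/(V_CC − V_out) = 2.29 × 3.20/(23.7 − 3.20) = 2.29 × 0.1561 = 0.3575 kΩ.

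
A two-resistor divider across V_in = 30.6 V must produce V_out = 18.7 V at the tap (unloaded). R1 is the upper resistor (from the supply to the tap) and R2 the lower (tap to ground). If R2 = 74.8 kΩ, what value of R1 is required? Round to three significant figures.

Required fraction k = V_out/V_in = 0.6111.
So R1 = R2 · (V_in/V_out − 1) = 74.8 × (30.6/18.7 − 1) = 74.8 × 0.6364 = 47.60 kΩ.

R1 ≈ 47.6 kΩ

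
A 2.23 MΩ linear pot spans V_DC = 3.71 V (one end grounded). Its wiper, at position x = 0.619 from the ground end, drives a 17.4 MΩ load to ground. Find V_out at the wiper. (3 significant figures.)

V_out ≈ 2.23 V

Split the track: R_lower = x·R_p = 1.380 MΩ, R_upper = (1−x)·R_p = 0.8496 MΩ.
R_L loads the lower segment: effective lower R = 1.279 MΩ.
V_out = 3.71 × 1.279/(0.8496 + 1.279) = 2.229 V.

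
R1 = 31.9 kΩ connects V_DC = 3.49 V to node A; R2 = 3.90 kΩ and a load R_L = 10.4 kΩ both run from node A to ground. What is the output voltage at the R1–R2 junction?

V_out ≈ 0.285 V

First combine the lower leg with the load: R2 ‖ R_L = 2.836 kΩ.
Now apply the divider: V_out = 3.49 × 0.08165 = 0.2850 V.
(Unloaded it would be 0.380 V; the load pulls it down.)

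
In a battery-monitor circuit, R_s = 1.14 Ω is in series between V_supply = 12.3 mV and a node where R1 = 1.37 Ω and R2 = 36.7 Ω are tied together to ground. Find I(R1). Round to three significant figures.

Parallel bank: R_p = 1/(1/1.37 + 1/36.7) = 1.321 Ω.
V_A by voltage divider: V_A = 12.3 × 1.321/(1.14 + 1.321) = 6.602 mV.
Branch current I = V_A/R1 = 6.602/1.37 = 4.819 mA.

I ≈ 4.82 mA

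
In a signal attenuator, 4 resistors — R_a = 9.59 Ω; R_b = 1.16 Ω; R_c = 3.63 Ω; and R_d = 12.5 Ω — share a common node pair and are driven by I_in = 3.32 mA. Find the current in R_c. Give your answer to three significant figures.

I ≈ 0.692 mA

Conductances: ΣG = 1/9.59 + 1/1.16 + 1/3.63 + 1/12.5 = 1.322 (1/Ω).
R_c takes the fraction G_k/ΣG = 0.2755/1.322 = 0.2084, so I = 3.32 × 0.2084 = 0.6919 mA.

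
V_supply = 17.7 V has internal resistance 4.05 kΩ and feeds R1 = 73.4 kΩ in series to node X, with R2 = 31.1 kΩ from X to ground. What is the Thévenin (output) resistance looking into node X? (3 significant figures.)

R1' = 4.05 + 73.4 = 77.45 kΩ (source resistance + R1).
Looking into X with the source shorted: R_th = R1'·R2/(R1'+R2) = 77.45 × 31.1/108.6 = 22.19 kΩ.

R_th ≈ 22.2 kΩ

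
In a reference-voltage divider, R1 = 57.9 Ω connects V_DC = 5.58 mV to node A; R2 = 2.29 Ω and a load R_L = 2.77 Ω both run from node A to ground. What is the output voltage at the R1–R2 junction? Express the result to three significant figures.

V_out ≈ 0.118 mV

The load sits in parallel with R2, giving an effective lower resistance R2' = R2·R_L/(R2+R_L) = 1.254 Ω.
Now apply the divider: V_out = 5.58 × 0.02119 = 0.1183 mV.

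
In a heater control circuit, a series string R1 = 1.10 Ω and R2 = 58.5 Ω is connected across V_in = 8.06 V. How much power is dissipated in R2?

P ≈ 1.07 W

The common current is I = 8.06/59.60 = 0.1352 A.
P = I²R = 0.01829 × 58.5 = 1.070 W.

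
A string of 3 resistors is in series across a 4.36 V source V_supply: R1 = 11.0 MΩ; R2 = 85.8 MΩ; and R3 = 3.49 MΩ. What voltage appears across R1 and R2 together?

V ≈ 4.21 V

ΣR = 11.0 + 85.8 + 3.49 = 100.3 MΩ.
R_{R1..R2} = 11.0 + 85.8 = 96.80 MΩ.
V = V_supply · R/ΣR = 4.36 × 0.9652 = 4.208 V.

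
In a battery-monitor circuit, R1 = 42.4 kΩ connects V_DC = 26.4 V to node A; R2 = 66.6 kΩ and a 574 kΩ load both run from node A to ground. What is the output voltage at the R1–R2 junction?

The load sits in parallel with R2, giving an effective lower resistance R2' = R2·R_L/(R2+R_L) = 59.68 kΩ.
Voltage divider with the loaded lower leg: V_out = 26.4 × 59.68/(42.4 + 59.68) = 26.4 × 0.5846 = 15.43 V.

V_out ≈ 15.4 V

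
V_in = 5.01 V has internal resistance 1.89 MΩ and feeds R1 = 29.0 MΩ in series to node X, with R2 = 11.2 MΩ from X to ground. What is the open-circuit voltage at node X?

R1' = 1.89 + 29.0 = 30.89 MΩ (source resistance + R1).
V_th is the unloaded tap voltage: V_in · R2/(R1'+R2) = 5.01 × 0.2661 = 1.333 V.

V_th ≈ 1.33 V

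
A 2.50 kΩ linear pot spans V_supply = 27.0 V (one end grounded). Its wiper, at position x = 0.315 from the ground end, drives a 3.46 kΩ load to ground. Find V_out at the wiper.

The pot divides into 1.713 kΩ above the wiper and 0.7875 kΩ below.
Lower segment in parallel with the load: 0.7875 ‖ 3.46 = 0.6415 kΩ.
Loaded-divider output: V_out = 27.0 × 0.2725 = 7.358 V.

V_out ≈ 7.36 V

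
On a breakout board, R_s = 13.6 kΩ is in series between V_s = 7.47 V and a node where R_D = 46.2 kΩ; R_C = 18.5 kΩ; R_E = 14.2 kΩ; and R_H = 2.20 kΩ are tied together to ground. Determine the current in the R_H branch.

Combine the parallel branches: R_p = (1/46.2 + 1/18.5 + 1/14.2 + 1/2.20)⁻¹ = 1.665 kΩ.
V_A = 7.47 × 1.665/15.26 = 0.8147 V.
Branch current I = V_A/R_H = 0.8147/2.20 = 0.3703 mA.

I ≈ 0.370 mA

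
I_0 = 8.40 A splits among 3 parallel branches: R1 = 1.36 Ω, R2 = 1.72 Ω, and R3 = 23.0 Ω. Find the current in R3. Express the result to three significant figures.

ΣG = 1/1.36 + 1/1.72 + 1/23.0 = 1.360.
By the current-divider rule, I = I_0 · G_k/ΣG = 8.40 × 0.03197 = 0.2685 A.

I ≈ 0.269 A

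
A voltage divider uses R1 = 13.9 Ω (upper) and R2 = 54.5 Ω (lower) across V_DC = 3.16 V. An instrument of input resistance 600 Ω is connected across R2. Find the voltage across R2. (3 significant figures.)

First combine the lower leg with the load: R2 ‖ R_L = 49.96 Ω.
Now apply the divider: V_out = 3.16 × 0.7823 = 2.472 V.

V_out ≈ 2.47 V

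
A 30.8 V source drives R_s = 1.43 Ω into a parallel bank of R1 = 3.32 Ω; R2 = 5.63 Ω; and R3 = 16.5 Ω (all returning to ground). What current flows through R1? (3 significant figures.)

Equivalent of the parallel group: R_p = 1.854 Ω.
Node voltage V_A = V_in · R_p/(R_s + R_p) = 30.8 × 0.5645 = 17.39 V.
Branch current I = V_A/R1 = 17.39/3.32 = 5.237 A.

I ≈ 5.24 A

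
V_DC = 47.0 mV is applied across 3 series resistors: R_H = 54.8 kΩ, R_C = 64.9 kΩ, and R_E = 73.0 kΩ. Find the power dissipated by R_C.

P ≈ 3.86 nW

ΣR = 192.7 kΩ → I = 47.0/192.7 = 0.2439 µA.
P = I²R = 0.05949 × 64.9 = 3.861 nW.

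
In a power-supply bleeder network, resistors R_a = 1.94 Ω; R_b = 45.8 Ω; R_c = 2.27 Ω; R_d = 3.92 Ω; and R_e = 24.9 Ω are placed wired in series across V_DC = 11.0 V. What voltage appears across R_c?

Series total: ΣR = 1.94 + 45.8 + 2.27 + 3.92 + 24.9 = 78.83 Ω.
Voltage divider: V = V_DC · (2.270 / 78.83) = 11.0 × 0.02880 = 0.3168 V.

V ≈ 0.317 V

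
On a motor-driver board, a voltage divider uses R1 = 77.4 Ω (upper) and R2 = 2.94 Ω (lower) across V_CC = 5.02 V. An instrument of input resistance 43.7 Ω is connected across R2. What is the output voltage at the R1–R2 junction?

The load sits in parallel with R2, giving an effective lower resistance R2' = R2·R_L/(R2+R_L) = 2.755 Ω.
Voltage divider with the loaded lower leg: V_out = 5.02 × 2.755/(77.4 + 2.755) = 5.02 × 0.03437 = 0.1725 V.
(Unloaded it would be 0.184 V; the load pulls it down.)

V_out ≈ 0.173 V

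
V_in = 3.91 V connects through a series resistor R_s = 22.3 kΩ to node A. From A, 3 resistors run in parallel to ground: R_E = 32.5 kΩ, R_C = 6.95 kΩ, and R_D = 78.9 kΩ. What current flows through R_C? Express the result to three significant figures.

Equivalent of the parallel group: R_p = 5.338 kΩ.
V_A by voltage divider: V_A = 3.91 × 5.338/(22.3 + 5.338) = 0.7552 V.
Branch current I = V_A/R_C = 0.7552/6.95 = 0.1087 mA.

I ≈ 0.109 mA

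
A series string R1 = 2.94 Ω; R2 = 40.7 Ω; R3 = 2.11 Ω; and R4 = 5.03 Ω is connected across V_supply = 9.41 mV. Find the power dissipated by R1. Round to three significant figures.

Series current I = V_supply/ΣR = 9.41/50.78 = 0.1853 mA.
P = I²R = 0.03434 × 2.94 = 0.1010 µW.

P ≈ 0.101 µW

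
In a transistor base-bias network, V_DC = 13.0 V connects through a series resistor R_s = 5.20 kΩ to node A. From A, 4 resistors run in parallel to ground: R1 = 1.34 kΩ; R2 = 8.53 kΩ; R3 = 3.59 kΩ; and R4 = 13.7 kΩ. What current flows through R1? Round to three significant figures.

Parallel bank: R_p = 1/(1/1.34 + 1/8.53 + 1/3.59 + 1/13.7) = 0.8230 kΩ.
V_A = 13.0 × 0.8230/6.023 = 1.776 V.
I(R1) = V_A / R1 = 1.776/1.34 = 1.326 mA.

I ≈ 1.33 mA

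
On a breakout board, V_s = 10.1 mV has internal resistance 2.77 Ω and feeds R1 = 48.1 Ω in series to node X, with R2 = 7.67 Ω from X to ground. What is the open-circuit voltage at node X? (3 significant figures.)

V_th ≈ 1.32 mV

R1' = 2.77 + 48.1 = 50.87 Ω (source resistance + R1).
With X open, the divider is unloaded: V_th = 10.1 × 7.67/58.54 = 1.323 mV.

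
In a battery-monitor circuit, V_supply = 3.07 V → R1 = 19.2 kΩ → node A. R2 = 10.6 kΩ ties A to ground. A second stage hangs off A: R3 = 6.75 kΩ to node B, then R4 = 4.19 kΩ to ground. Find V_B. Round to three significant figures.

Node A sees R2 in parallel with the series input of stage 2, R3 + R4 = 10.94 kΩ.
R2 ‖ (R3+R4) = 5.384 kΩ.
So V_A = 3.07 × 0.2190 = 0.6723 V.
Then the unloaded second divider: V_B = V_A × R4/(R3+R4) = 0.6723 × 0.3830 = 0.2575 V.

V_B ≈ 0.257 V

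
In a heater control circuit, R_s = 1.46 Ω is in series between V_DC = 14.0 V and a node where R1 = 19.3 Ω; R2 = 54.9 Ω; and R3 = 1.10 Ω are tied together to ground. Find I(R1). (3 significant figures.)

Parallel bank: R_p = 1/(1/19.3 + 1/54.9 + 1/1.10) = 1.021 Ω.
Node voltage V_A = V_DC · R_p/(R_s + R_p) = 14.0 × 0.4116 = 5.762 V.
I(R1) = V_A / R1 = 5.762/19.3 = 0.2986 A.

I ≈ 0.299 A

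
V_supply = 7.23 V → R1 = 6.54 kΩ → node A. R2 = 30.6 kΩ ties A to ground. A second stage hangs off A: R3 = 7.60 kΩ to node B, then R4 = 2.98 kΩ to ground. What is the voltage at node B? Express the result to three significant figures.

V_B ≈ 1.11 V

Node A sees R2 in parallel with the series input of stage 2, R3 + R4 = 10.58 kΩ.
Effective lower resistance at A: R2 ‖ 10.58 = 7.862 kΩ.
V_A = 7.23 × 7.862/(6.54 + 7.862) = 3.947 V.
Stage 2 is unloaded, so V_B = V_A · R4/(R3+R4) = 3.947 × 2.98/10.58 = 1.112 V.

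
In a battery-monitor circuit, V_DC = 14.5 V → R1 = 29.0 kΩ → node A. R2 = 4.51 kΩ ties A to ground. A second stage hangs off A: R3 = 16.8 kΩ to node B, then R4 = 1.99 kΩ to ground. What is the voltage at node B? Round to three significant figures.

V_B ≈ 0.171 V

Node A sees R2 in parallel with the series input of stage 2, R3 + R4 = 18.79 kΩ.
R2 ‖ (R3+R4) = 3.637 kΩ.
So V_A = 14.5 × 0.1114 = 1.616 V.
V_B = V_A × 0.1059 = 0.1711 V.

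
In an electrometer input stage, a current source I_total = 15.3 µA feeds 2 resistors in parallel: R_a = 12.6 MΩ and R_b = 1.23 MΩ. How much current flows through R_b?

With just two branches, the current splits inversely with resistance.
So I = 15.3 × 12.6/13.83 = 13.94 µA.

I ≈ 13.9 µA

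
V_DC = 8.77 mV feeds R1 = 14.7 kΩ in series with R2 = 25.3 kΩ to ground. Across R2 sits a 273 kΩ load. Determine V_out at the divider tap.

First combine the lower leg with the load: R2 ‖ R_L = 23.15 kΩ.
Voltage divider with the loaded lower leg: V_out = 8.77 × 23.15/(14.7 + 23.15) = 8.77 × 0.6117 = 5.364 mV.

V_out ≈ 5.36 mV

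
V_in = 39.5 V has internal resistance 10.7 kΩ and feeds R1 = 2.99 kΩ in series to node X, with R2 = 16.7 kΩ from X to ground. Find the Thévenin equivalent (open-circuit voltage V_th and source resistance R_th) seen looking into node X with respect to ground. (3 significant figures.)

V_th ≈ 21.7 V, R_th ≈ 7.52 kΩ

R1' = 10.7 + 2.99 = 13.69 kΩ (source resistance + R1).
With X open, the divider is unloaded: V_th = 39.5 × 16.7/30.39 = 21.71 V.
Zeroing V_in shorts the top of R1' to ground, so R_th = R1' ‖ R2 = 7.523 kΩ.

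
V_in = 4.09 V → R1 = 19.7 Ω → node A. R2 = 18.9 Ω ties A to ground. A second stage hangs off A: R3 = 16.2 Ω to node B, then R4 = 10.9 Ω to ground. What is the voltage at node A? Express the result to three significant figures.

Looking into the second stage from A: R3 + R4 = 27.10 Ω appears in parallel with R2.
Effective lower resistance at A: R2 ‖ 27.10 = 11.13 Ω.
V_A = 4.09 × 11.13/(19.7 + 11.13) = 1.477 V.

V_A ≈ 1.48 V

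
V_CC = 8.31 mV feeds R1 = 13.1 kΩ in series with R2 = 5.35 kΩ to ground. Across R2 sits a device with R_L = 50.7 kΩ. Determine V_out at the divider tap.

R2 ‖ R_L = (5.35 × 50.7)/(5.35 + 50.7) = 4.839 kΩ.
Now apply the divider: V_out = 8.31 × 0.2698 = 2.242 mV.

V_out ≈ 2.24 mV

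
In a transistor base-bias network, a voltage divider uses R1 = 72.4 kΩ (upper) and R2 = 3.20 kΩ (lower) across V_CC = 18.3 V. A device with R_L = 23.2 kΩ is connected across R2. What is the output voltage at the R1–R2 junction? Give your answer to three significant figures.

V_out ≈ 0.684 V

First combine the lower leg with the load: R2 ‖ R_L = 2.812 kΩ.
Now apply the divider: V_out = 18.3 × 0.03739 = 0.6842 V.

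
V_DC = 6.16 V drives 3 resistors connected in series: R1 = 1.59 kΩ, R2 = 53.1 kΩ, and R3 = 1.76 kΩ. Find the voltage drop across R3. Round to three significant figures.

ΣR = 1.59 + 53.1 + 1.76 = 56.45 kΩ.
By the voltage-divider rule, V = 6.16 × 1.760/56.45 = 0.1921 V.

V ≈ 0.192 V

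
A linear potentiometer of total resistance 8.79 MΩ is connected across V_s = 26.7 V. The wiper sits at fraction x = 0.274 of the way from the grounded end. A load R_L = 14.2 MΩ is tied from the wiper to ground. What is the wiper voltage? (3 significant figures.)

The pot divides into 6.382 MΩ above the wiper and 2.408 MΩ below.
(x·R_p) ‖ R_L = 2.059 MΩ.
Then V_out = V_s · 2.059/(6.382 + 2.059) = 6.514 V.
(Unloaded: V_out = x·V_s = 7.32 V.)

V_out ≈ 6.51 V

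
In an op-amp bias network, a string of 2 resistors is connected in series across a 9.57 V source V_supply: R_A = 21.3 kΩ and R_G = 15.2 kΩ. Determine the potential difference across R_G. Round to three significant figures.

V ≈ 3.99 V

Series total: ΣR = 21.3 + 15.2 = 36.50 kΩ.
Voltage divider: V = V_supply · (15.20 / 36.50) = 9.57 × 0.4164 = 3.985 V.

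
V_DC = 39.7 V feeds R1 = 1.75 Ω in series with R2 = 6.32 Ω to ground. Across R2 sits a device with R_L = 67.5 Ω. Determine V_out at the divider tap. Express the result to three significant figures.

V_out ≈ 30.5 V

R2 ‖ R_L = (6.32 × 67.5)/(6.32 + 67.5) = 5.779 Ω.
Now apply the divider: V_out = 39.7 × 0.7676 = 30.47 V.
(Unloaded it would be 31.1 V; the load pulls it down.)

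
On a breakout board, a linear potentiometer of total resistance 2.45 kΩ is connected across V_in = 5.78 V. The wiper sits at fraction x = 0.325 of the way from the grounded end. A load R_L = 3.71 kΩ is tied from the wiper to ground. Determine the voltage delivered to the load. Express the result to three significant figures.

Split the track: R_lower = x·R_p = 0.7963 kΩ, R_upper = (1−x)·R_p = 1.654 kΩ.
Lower segment in parallel with the load: 0.7963 ‖ 3.71 = 0.6556 kΩ.
V_out = 5.78 × 0.6556/(1.654 + 0.6556) = 1.641 V.
(Unloaded: V_out = x·V_in = 1.88 V.)

V_out ≈ 1.64 V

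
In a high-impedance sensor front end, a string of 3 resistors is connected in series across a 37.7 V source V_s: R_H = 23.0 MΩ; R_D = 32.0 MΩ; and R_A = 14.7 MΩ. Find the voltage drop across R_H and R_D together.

Total series resistance ΣR = 23.0 + 32.0 + 14.7 = 69.70 MΩ.
R_{R_H..R_D} = 23.0 + 32.0 = 55.00 MΩ.
By the voltage-divider rule, V = 37.7 × 55.00/69.70 = 29.75 V.

V ≈ 29.7 V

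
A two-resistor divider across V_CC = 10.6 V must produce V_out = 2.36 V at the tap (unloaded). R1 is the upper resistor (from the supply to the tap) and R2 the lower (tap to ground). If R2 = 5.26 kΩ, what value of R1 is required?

R1 ≈ 18.4 kΩ

The divider ratio is R2/(R1+R2) = 2.36/10.6 = 0.2226.
R1 = R2·(1/k − 1) = 5.26 × 3.492 = 18.37 kΩ.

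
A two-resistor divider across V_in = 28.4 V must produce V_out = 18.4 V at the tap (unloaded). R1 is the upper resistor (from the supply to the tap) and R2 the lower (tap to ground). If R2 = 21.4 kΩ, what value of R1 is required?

Required fraction k = V_out/V_in = 0.6479.
So R1 = R2 · (V_in/V_out − 1) = 21.4 × (28.4/18.4 − 1) = 21.4 × 0.5435 = 11.63 kΩ.

R1 ≈ 11.6 kΩ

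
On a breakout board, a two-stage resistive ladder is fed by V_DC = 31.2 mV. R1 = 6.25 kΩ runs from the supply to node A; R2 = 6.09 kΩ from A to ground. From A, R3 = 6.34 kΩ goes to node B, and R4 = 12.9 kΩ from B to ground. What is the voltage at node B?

V_B ≈ 8.90 mV

Node A sees R2 in parallel with the series input of stage 2, R3 + R4 = 19.24 kΩ.
R2 ‖ (R3+R4) = 4.626 kΩ.
First divider: V_A = V_DC · 4.626/(6.25 + 4.626) = 13.27 mV.
Stage 2 is unloaded, so V_B = V_A · R4/(R3+R4) = 13.27 × 12.9/19.24 = 8.897 mV.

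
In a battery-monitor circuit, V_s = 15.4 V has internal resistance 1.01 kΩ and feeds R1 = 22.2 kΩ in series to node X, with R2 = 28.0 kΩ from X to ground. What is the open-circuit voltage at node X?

R1' = 1.01 + 22.2 = 23.21 kΩ (source resistance + R1).
V_th is the unloaded tap voltage: V_s · R2/(R1'+R2) = 15.4 × 0.5468 = 8.420 V.

V_th ≈ 8.42 V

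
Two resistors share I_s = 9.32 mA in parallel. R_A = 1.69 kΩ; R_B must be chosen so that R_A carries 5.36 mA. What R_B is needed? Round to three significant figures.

R_B ≈ 2.29 kΩ

Two-branch current divider: I_A = I_s · R_B/(R_A + R_B).
5.36/9.32 = R_B/(R_A + R_B) → R_B = R_A · (0.5751)/(1 − 0.5751) = 1.69 × 1.354 = 2.287 kΩ.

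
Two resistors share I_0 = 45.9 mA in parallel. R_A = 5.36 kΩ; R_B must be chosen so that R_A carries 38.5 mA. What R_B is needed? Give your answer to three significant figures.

R_B ≈ 27.9 kΩ

The fraction through R_A equals R_B/(R_A+R_B).
38.5/45.9 = R_B/(R_A + R_B) → R_B = R_A · (0.8388)/(1 − 0.8388) = 5.36 × 5.203 = 27.89 kΩ.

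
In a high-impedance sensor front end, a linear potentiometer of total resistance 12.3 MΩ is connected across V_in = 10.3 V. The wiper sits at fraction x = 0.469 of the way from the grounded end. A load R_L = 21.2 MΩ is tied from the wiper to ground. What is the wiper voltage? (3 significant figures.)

V_out ≈ 4.22 V

Split the track: R_lower = x·R_p = 5.769 MΩ, R_upper = (1−x)·R_p = 6.531 MΩ.
Lower segment in parallel with the load: 5.769 ‖ 21.2 = 4.535 MΩ.
Then V_out = V_in · 4.535/(6.531 + 4.535) = 4.221 V.
(Unloaded: V_out = x·V_in = 4.83 V.)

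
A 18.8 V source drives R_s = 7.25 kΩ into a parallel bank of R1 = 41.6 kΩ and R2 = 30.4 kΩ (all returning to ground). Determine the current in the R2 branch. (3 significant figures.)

I ≈ 0.438 mA

Combine the parallel branches: R_p = (1/41.6 + 1/30.4)⁻¹ = 17.56 kΩ.
V_A = 18.8 × 17.56/24.81 = 13.31 V.
I(R2) = V_A / R2 = 13.31/30.4 = 0.4377 mA.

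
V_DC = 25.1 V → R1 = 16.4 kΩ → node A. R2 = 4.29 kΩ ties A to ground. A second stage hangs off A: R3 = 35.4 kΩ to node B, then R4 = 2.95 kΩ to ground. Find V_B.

V_B ≈ 0.368 V

The second stage (R3 + R4 = 38.35 kΩ) loads node A in parallel with R2.
R2 ‖ (R3+R4) = 3.858 kΩ.
V_A = 25.1 × 3.858/(16.4 + 3.858) = 4.781 V.
Stage 2 is unloaded, so V_B = V_A · R4/(R3+R4) = 4.781 × 2.95/38.35 = 0.3677 V.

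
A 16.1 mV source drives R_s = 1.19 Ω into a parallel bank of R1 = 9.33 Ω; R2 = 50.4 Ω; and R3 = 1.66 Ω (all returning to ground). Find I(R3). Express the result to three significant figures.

Parallel bank: R_p = 1/(1/9.33 + 1/50.4 + 1/1.66) = 1.371 Ω.
V_A by voltage divider: V_A = 16.1 × 1.371/(1.19 + 1.371) = 8.619 mV.
I(R3) = V_A / R3 = 8.619/1.66 = 5.192 mA.

I ≈ 5.19 mA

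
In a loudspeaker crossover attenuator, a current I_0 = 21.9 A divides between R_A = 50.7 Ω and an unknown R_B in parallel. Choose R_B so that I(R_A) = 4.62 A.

R_B ≈ 13.6 Ω

Two-branch current divider: I_A = I_0 · R_B/(R_A + R_B).
4.62/21.9 = R_B/(R_A + R_B) → R_B = R_A · (0.2110)/(1 − 0.2110) = 50.7 × 0.2674 = 13.56 Ω.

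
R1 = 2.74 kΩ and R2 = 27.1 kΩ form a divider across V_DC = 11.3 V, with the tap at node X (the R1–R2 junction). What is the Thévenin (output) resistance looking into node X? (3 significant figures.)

Looking into X with the source shorted: R_th = R1·R2/(R1+R2) = 2.740 × 27.1/29.84 = 2.488 kΩ.

R_th ≈ 2.49 kΩ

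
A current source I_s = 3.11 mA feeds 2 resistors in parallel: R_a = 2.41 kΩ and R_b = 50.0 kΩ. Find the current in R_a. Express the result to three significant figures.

Two-branch current divider: I_k = I_s · R_other/(R_1 + R_2).
I(R_a) = 3.11 × 50.0/(2.41 + 50.0) = 3.11 × 0.9540 = 2.967 mA.

I ≈ 2.97 mA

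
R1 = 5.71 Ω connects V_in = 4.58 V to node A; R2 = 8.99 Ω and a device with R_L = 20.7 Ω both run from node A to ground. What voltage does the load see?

V_out ≈ 2.40 V

The load sits in parallel with R2, giving an effective lower resistance R2' = R2·R_L/(R2+R_L) = 6.268 Ω.
Now apply the divider: V_out = 4.58 × 0.5233 = 2.397 V.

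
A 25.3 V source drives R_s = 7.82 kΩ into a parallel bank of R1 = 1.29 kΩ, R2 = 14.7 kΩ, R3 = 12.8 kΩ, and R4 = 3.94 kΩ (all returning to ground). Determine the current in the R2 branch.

I ≈ 0.169 mA

Combine the parallel branches: R_p = (1/1.29 + 1/14.7 + 1/12.8 + 1/3.94)⁻¹ = 0.8510 kΩ.
V_A by voltage divider: V_A = 25.3 × 0.8510/(7.82 + 0.8510) = 2.483 V.
Branch current I = V_A/R2 = 2.483/14.7 = 0.1689 mA.
(Equivalently: I_total = 2.918 mA, then current-divider fraction G_k/ΣG = 0.05789.)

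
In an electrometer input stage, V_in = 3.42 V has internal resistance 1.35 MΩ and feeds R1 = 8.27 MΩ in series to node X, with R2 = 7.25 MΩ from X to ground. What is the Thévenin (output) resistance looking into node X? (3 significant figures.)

R1' = 1.35 + 8.27 = 9.620 MΩ (source resistance + R1).
Looking into X with the source shorted: R_th = R1'·R2/(R1'+R2) = 9.620 × 7.25/16.87 = 4.134 MΩ.

R_th ≈ 4.13 MΩ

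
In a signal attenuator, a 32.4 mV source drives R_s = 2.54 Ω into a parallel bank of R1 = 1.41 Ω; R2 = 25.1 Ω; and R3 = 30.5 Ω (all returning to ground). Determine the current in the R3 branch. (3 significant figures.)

Combine the parallel branches: R_p = (1/1.41 + 1/25.1 + 1/30.5)⁻¹ = 1.279 Ω.
V_A by voltage divider: V_A = 32.4 × 1.279/(2.54 + 1.279) = 10.85 mV.
I(R3) = V_A / R3 = 10.85/30.5 = 0.3558 mA.

I ≈ 0.356 mA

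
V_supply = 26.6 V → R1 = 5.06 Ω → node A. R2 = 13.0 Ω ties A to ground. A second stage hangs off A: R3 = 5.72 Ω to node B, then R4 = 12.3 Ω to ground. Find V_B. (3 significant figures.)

The second stage (R3 + R4 = 18.02 Ω) loads node A in parallel with R2.
Effective lower resistance at A: R2 ‖ 18.02 = 7.552 Ω.
V_A = 26.6 × 7.552/(5.06 + 7.552) = 15.93 V.
Then the unloaded second divider: V_B = V_A × R4/(R3+R4) = 15.93 × 0.6826 = 10.87 V.

V_B ≈ 10.9 V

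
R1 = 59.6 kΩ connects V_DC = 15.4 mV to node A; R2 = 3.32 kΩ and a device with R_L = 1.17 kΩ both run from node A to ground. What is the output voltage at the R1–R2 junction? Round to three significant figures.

V_out ≈ 0.220 mV

R2 ‖ R_L = (3.32 × 1.17)/(3.32 + 1.17) = 0.8651 kΩ.
Then V_out = V_DC · R2'/(R1 + R2') = 15.4 × 0.8651/60.47 = 0.2203 mV.
(Unloaded it would be 0.813 mV; the load pulls it down.)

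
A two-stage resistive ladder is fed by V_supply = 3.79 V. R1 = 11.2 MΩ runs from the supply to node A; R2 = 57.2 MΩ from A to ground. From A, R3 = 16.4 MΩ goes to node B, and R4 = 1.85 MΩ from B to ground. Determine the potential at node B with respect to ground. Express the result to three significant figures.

The second stage (R3 + R4 = 18.25 MΩ) loads node A in parallel with R2.
Effective lower resistance at A: R2 ‖ 18.25 = 13.84 MΩ.
So V_A = 3.79 × 0.5526 = 2.094 V.
Then the unloaded second divider: V_B = V_A × R4/(R3+R4) = 2.094 × 0.1014 = 0.2123 V.

V_B ≈ 0.212 V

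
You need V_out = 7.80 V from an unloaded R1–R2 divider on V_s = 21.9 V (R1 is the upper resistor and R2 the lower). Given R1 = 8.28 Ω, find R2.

Required fraction k = V_out/V_s = 0.3562.
So R2 = R1 · V_out/(V_s − V_out) = 8.28 × 7.80/(21.9 − 7.80) = 8.28 × 0.5532 = 4.580 Ω.

R2 ≈ 4.58 Ω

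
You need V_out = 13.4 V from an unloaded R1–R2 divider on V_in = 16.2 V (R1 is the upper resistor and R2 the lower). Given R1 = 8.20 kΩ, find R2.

Required fraction k = V_out/V_in = 0.8272.
Rearranging, R2 = R1·k/(1−k) = 8.20 × 4.786 = 39.24 kΩ.

R2 ≈ 39.2 kΩ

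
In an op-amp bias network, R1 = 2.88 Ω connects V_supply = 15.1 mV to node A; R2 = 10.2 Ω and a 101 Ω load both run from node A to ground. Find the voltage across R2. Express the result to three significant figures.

First combine the lower leg with the load: R2 ‖ R_L = 9.264 Ω.
Then V_out = V_supply · R2'/(R1 + R2') = 15.1 × 9.264/12.14 = 11.52 mV.

V_out ≈ 11.5 mV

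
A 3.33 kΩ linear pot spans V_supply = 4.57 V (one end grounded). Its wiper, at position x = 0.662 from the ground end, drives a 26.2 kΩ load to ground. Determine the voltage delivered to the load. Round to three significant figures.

The pot divides into 1.126 kΩ above the wiper and 2.204 kΩ below.
(x·R_p) ‖ R_L = 2.033 kΩ.
Loaded-divider output: V_out = 4.57 × 0.6437 = 2.942 V.
(Unloaded: V_out = x·V_supply = 3.03 V.)

V_out ≈ 2.94 V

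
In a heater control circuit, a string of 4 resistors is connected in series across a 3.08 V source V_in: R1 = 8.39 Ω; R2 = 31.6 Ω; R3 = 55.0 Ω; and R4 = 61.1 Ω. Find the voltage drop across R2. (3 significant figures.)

ΣR = 8.39 + 31.6 + 55.0 + 61.1 = 156.1 Ω.
By the voltage-divider rule, V = 3.08 × 31.60/156.1 = 0.6235 V.

V ≈ 0.624 V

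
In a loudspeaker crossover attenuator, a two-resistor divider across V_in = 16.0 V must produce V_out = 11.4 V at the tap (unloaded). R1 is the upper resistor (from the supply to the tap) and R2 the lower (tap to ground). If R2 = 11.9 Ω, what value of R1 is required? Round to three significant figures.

R1 ≈ 4.80 Ω

The divider ratio is R2/(R1+R2) = 11.4/16.0 = 0.7125.
So R1 = R2 · (V_in/V_out − 1) = 11.9 × (16.0/11.4 − 1) = 11.9 × 0.4035 = 4.802 Ω.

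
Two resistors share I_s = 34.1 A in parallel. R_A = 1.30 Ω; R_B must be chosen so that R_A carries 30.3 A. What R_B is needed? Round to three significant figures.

R_B ≈ 10.4 Ω

In a two-way split, I_A/I_s = R_B/(R_A + R_B).
30.3/34.1 = R_B/(R_A + R_B) → R_B = R_A · (0.8886)/(1 − 0.8886) = 1.30 × 7.974 = 10.37 Ω.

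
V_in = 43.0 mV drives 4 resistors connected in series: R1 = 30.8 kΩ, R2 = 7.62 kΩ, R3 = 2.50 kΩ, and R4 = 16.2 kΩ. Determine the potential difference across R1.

ΣR = 30.8 + 7.62 + 2.50 + 16.2 = 57.12 kΩ.
By the voltage-divider rule, V = 43.0 × 30.80/57.12 = 23.19 mV.

V ≈ 23.2 mV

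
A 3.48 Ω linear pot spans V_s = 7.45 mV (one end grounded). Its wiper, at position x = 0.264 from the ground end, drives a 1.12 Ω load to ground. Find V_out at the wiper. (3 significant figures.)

Split the track: R_lower = x·R_p = 0.9187 Ω, R_upper = (1−x)·R_p = 2.561 Ω.
Lower segment in parallel with the load: 0.9187 ‖ 1.12 = 0.5047 Ω.
Then V_out = V_s · 0.5047/(2.561 + 0.5047) = 1.226 mV.

V_out ≈ 1.23 mV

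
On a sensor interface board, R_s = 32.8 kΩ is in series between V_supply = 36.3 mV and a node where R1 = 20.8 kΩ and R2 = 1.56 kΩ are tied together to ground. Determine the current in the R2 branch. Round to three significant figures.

I ≈ 0.986 µA

Equivalent of the parallel group: R_p = 1.451 kΩ.
V_A by voltage divider: V_A = 36.3 × 1.451/(32.8 + 1.451) = 1.538 mV.
I(R2) = V_A / R2 = 1.538/1.56 = 0.9859 µA.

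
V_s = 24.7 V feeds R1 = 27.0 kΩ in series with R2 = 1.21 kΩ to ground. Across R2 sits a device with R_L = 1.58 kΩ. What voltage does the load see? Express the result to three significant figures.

V_out ≈ 0.611 V

First combine the lower leg with the load: R2 ‖ R_L = 0.6852 kΩ.
Now apply the divider: V_out = 24.7 × 0.02475 = 0.6113 V.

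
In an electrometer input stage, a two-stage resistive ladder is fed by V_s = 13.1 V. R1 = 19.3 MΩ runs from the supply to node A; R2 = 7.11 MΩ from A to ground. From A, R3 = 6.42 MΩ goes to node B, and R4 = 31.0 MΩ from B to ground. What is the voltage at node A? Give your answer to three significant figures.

Node A sees R2 in parallel with the series input of stage 2, R3 + R4 = 37.42 MΩ.
Effective lower resistance at A: R2 ‖ 37.42 = 5.975 MΩ.
So V_A = 13.1 × 0.2364 = 3.097 V.

V_A ≈ 3.10 V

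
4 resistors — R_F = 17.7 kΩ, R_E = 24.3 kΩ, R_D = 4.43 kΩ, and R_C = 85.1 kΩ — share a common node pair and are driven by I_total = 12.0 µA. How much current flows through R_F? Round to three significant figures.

I ≈ 2.02 µA

ΣG = 1/17.7 + 1/24.3 + 1/4.43 + 1/85.1 = 0.3351.
R_F takes the fraction G_k/ΣG = 0.05650/0.3351 = 0.1686, so I = 12.0 × 0.1686 = 2.023 µA.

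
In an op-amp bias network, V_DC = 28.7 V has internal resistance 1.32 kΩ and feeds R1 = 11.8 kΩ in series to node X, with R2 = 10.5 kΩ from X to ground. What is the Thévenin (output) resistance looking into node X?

R_th ≈ 5.83 kΩ

R1' = 1.32 + 11.8 = 13.12 kΩ (source resistance + R1).
Looking into X with the source shorted: R_th = R1'·R2/(R1'+R2) = 13.12 × 10.5/23.62 = 5.832 kΩ.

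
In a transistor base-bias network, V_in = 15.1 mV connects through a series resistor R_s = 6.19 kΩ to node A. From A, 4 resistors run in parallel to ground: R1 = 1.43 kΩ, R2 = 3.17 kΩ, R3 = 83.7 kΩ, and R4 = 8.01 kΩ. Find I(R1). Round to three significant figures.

I ≈ 1.30 µA

Parallel bank: R_p = 1/(1/1.43 + 1/3.17 + 1/83.7 + 1/8.01) = 0.8684 kΩ.
Node voltage V_A = V_in · R_p/(R_s + R_p) = 15.1 × 0.1230 = 1.858 mV.
Branch current I = V_A/R1 = 1.858/1.43 = 1.299 µA.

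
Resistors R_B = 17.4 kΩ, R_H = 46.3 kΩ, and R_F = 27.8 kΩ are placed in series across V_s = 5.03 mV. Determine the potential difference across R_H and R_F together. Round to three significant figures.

V ≈ 4.07 mV

Total series resistance ΣR = 17.4 + 46.3 + 27.8 = 91.50 kΩ.
R_{R_H..R_F} = 46.3 + 27.8 = 74.10 kΩ.
Voltage divider: V = V_s · (74.10 / 91.50) = 5.03 × 0.8098 = 4.073 mV.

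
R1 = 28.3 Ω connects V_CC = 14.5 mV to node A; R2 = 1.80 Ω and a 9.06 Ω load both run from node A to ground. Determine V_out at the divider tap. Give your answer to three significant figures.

V_out ≈ 0.731 mV

First combine the lower leg with the load: R2 ‖ R_L = 1.502 Ω.
Now apply the divider: V_out = 14.5 × 0.05039 = 0.7306 mV.
(Unloaded it would be 0.867 mV; the load pulls it down.)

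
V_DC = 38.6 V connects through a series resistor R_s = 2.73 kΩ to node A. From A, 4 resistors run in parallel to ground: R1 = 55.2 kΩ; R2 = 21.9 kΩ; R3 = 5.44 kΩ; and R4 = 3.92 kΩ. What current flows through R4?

Parallel bank: R_p = 1/(1/55.2 + 1/21.9 + 1/5.44 + 1/3.92) = 1.989 kΩ.
Node voltage V_A = V_DC · R_p/(R_s + R_p) = 38.6 × 0.4215 = 16.27 V.
Branch current I = V_A/R4 = 16.27/3.92 = 4.151 mA.

I ≈ 4.15 mA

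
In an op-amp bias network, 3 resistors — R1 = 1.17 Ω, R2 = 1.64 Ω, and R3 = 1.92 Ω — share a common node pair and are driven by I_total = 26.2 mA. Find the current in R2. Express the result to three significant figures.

I ≈ 8.05 mA

Conductances: ΣG = 1/1.17 + 1/1.64 + 1/1.92 = 1.985 (1/Ω).
R2 takes the fraction G_k/ΣG = 0.6098/1.985 = 0.3071, so I = 26.2 × 0.3071 = 8.047 mA.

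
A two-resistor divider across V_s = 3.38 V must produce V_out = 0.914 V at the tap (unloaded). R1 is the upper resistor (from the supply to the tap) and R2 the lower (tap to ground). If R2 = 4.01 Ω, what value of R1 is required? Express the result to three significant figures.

Required fraction k = V_out/V_s = 0.2704.
Rearranging, R1 = R2·(1−k)/k = 4.01 × 2.698 = 10.82 Ω.

R1 ≈ 10.8 Ω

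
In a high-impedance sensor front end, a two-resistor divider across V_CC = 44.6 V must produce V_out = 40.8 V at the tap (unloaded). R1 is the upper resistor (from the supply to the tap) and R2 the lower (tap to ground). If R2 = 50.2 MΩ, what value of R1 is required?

The divider ratio is R2/(R1+R2) = 40.8/44.6 = 0.9148.
R1 = R2·(1/k − 1) = 50.2 × 0.09314 = 4.675 MΩ.

R1 ≈ 4.68 MΩ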